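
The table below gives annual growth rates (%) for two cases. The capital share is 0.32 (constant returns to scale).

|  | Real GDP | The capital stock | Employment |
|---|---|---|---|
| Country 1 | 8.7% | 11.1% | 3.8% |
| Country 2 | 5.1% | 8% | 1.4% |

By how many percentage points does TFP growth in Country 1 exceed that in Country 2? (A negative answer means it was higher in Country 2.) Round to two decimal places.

Labor's share = 1 − 0.32 = 0.68.
Country 1: TFP = 8.7 − 3.552 − 2.584 = 2.564%.
Country 2: TFP = 5.1 − 2.56 − 0.952 = 1.588%.
Difference = 2.564 − (1.588) = 0.976 pp.

0.98 percentage points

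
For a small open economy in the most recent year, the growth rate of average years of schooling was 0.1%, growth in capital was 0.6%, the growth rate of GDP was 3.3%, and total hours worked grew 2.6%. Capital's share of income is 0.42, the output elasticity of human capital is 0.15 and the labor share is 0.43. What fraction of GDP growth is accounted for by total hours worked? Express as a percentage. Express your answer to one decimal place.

Labor's share = 1 − 0.42 − 0.15 = 0.43.
Total hours worked contributed 0.43 × 2.6 = 1.118 pp.
Share of growth = 1.118 / 3.3 × 100 = 33.879%.

33.9%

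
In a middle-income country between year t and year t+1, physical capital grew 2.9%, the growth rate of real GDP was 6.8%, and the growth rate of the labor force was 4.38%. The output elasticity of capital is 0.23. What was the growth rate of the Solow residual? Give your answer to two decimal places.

Labor's share = 1 − 0.23 = 0.77.
Physical capital: 0.23 × 2.9 = 0.667 pp.
The labor force: 0.77 × 4.38 = 3.3726 pp.
TFP growth = 6.8 − 4.0396 = 2.7604%.

The Solow residual growth was 2.76%.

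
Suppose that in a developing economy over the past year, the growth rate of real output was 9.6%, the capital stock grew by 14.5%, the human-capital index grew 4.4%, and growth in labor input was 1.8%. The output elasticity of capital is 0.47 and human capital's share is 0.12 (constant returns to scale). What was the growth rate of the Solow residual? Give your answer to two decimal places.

The Solow residual grew 1.52%.

Labor's share = 1 − 0.47 − 0.12 = 0.41.
The capital stock: 0.47 × 14.5 = 6.815 pp.
The human-capital index: 0.12 × 4.4 = 0.528 pp.
Labor input: 0.41 × 1.8 = 0.738 pp.
TFP growth = 9.6 − 8.081 = 1.519%.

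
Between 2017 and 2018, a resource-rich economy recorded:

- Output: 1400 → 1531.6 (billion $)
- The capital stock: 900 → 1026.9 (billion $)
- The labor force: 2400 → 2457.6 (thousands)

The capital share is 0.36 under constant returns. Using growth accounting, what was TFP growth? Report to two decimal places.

Output growth = (1531.6 − 1400) / 1400 = 9.4%.
The capital stock growth = (1026.9 − 900) / 900 = 14.1%.
The labor force growth = (2457.6 − 2400) / 2400 = 2.4%.
Labor's share = 1 − 0.36 = 0.64.
The capital stock: 0.36 × 14.1 = 5.076 pp.
The labor force: 0.64 × 2.4 = 1.536 pp.
TFP growth = 9.4 − 6.612 = 2.788%.

2.79%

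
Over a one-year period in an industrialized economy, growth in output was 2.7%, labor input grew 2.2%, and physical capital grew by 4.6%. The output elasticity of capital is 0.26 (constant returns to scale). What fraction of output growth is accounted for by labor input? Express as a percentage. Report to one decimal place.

Labor input accounted for 60.3% of growth.

Labor's share = 1 − 0.26 = 0.74.
Labor input contributed 0.74 × 2.2 = 1.628 pp.
Share of growth = 1.628 / 2.7 × 100 = 60.296%.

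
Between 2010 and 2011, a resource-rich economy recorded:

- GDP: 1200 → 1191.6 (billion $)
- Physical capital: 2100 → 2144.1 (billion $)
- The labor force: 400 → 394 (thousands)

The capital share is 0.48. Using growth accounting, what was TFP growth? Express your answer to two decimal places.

GDP growth = (1191.6 − 1200) / 1200 = -0.7%.
Physical capital growth = (2144.1 − 2100) / 2100 = 2.1%.
The labor force growth = (394 − 400) / 400 = -1.5%.
Labor's share = 1 − 0.48 = 0.52.
Physical capital: 0.48 × 2.1 = 1.008 pp.
The labor force: 0.52 × (-1.5) = -0.78 pp.
TFP growth = -0.7 − 0.228 = -0.928%.

-0.93%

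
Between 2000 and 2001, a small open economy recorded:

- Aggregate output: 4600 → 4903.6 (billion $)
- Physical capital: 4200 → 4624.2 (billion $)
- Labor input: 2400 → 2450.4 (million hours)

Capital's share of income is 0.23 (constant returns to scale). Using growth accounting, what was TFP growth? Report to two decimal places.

TFP grew 2.66%.

Aggregate output growth = (4903.6 − 4600) / 4600 = 6.6%.
Physical capital growth = (4624.2 − 4200) / 4200 = 10.1%.
Labor input growth = (2450.4 − 2400) / 2400 = 2.1%.
Labor's share = 1 − 0.23 = 0.77.
Physical capital: 0.23 × 10.1 = 2.323 pp.
Labor input: 0.77 × 2.1 = 1.617 pp.
TFP growth = 6.6 − 3.94 = 2.66%.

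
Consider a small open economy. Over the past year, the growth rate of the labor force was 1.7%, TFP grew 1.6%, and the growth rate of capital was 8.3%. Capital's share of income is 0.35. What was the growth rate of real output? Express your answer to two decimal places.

5.61%

Labor's share = 1 − 0.35 = 0.65.
Capital: 0.35 × 8.3 = 2.905 pp.
The labor force: 0.65 × 1.7 = 1.105 pp.
Output growth = 1.6 + 4.01 = 5.61%.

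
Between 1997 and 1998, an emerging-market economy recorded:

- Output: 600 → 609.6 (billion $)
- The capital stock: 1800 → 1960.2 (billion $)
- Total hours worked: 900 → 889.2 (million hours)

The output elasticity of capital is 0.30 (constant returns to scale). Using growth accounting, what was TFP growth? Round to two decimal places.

-0.23%

Output growth = (609.6 − 600) / 600 = 1.6%.
The capital stock growth = (1960.2 − 1800) / 1800 = 8.9%.
Total hours worked growth = (889.2 − 900) / 900 = -1.2%.
Labor's share = 1 − 0.3 = 0.7.
The capital stock: 0.3 × 8.9 = 2.67 pp.
Total hours worked: 0.7 × (-1.2) = -0.84 pp.
TFP growth = 1.6 − 1.83 = -0.23%.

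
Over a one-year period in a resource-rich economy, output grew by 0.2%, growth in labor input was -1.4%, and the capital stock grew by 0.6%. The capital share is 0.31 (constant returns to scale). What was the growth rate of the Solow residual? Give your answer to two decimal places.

Labor's share = 1 − 0.31 = 0.69.
The capital stock: 0.31 × 0.6 = 0.186 pp.
Labor input: 0.69 × (-1.4) = -0.966 pp.
TFP growth = 0.2 + 0.78 = 0.98%.

0.98%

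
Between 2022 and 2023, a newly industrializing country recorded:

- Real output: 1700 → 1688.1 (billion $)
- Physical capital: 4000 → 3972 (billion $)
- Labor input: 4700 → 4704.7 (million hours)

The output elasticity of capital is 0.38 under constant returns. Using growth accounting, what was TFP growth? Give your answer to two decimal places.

-0.50%

Real output growth = (1688.1 − 1700) / 1700 = -0.7%.
Physical capital growth = (3972 − 4000) / 4000 = -0.7%.
Labor input growth = (4704.7 − 4700) / 4700 = 0.1%.
Labor's share = 1 − 0.38 = 0.62.
Physical capital: 0.38 × (-0.7) = -0.266 pp.
Labor input: 0.62 × 0.1 = 0.062 pp.
TFP growth = -0.7 + 0.204 = -0.496%.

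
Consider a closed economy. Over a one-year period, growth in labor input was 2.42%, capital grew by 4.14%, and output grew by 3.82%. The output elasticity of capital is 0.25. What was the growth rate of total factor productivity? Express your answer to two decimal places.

Total factor productivity growth was 0.97%.

Labor's share = 1 − 0.25 = 0.75.
Capital: 0.25 × 4.14 = 1.035 pp.
Labor input: 0.75 × 2.42 = 1.815 pp.
TFP growth = 3.82 − 2.85 = 0.97%.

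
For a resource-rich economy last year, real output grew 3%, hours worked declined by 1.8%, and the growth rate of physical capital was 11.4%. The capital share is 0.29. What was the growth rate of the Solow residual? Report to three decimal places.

Labor's share = 1 − 0.29 = 0.71.
Physical capital: 0.29 × 11.4 = 3.306 pp.
Hours worked: 0.71 × (-1.8) = -1.278 pp.
TFP growth = 3 − 2.028 = 0.972%.

0.972%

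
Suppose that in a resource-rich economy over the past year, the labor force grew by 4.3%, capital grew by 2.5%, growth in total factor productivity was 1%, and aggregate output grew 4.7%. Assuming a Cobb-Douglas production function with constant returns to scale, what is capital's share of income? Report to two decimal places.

Capital's share of income is 0.33.

gY = gA + α·gK + (1−α)·gL, so gY − gA − gL = α(gK − gL).
4.7 − 1 − 4.3 = α × (2.5 − 4.3).
-0.6 = -1.8 α, so α = 0.3333.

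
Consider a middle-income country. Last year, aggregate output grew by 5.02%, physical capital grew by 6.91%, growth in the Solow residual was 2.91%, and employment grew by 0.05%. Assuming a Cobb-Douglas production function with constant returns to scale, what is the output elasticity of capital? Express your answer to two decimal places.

gY = gA + α·gK + (1−α)·gL, so gY − gA − gL = α(gK − gL).
5.02 − 2.91 − 0.05 = α × (6.91 − 0.05).
2.06 = 6.86 α, so α = 0.3003.

α = 0.30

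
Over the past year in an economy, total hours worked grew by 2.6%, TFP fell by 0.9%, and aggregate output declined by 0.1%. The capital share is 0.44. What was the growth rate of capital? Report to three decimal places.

-1.491%

Labor's share = 1 − 0.44 = 0.56.
gY = gA + 0.56×2.6 + 0.44×g.
0.44×g = -0.1 + 0.9 − 1.456 = -0.656.
g = -0.656 / 0.44 = -1.49091%.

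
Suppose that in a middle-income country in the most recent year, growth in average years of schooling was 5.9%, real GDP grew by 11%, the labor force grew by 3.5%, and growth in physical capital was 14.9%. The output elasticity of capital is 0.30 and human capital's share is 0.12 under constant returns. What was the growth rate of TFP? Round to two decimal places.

Labor's share = 1 − 0.3 − 0.12 = 0.58.
Physical capital: 0.3 × 14.9 = 4.47 pp.
Average years of schooling: 0.12 × 5.9 = 0.708 pp.
The labor force: 0.58 × 3.5 = 2.03 pp.
TFP growth = 11 − 7.208 = 3.792%.

TFP grew 3.79%.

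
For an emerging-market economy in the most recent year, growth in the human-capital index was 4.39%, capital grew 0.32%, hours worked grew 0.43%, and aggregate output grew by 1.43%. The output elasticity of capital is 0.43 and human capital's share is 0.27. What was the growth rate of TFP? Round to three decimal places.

Labor's share = 1 − 0.43 − 0.27 = 0.3.
Capital: 0.43 × 0.32 = 0.1376 pp.
The human-capital index: 0.27 × 4.39 = 1.1853 pp.
Hours worked: 0.3 × 0.43 = 0.129 pp.
TFP growth = 1.43 − 1.4519 = -0.0219%.

-0.022%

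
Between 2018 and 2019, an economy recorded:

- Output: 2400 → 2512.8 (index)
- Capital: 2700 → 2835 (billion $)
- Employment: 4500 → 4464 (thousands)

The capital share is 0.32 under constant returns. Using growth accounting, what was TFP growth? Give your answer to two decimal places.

Output growth = (2512.8 − 2400) / 2400 = 4.7%.
Capital growth = (2835 − 2700) / 2700 = 5%.
Employment growth = (4464 − 4500) / 4500 = -0.8%.
Labor's share = 1 − 0.32 = 0.68.
Capital: 0.32 × 5 = 1.6 pp.
Employment: 0.68 × (-0.8) = -0.544 pp.
TFP growth = 4.7 − 1.056 = 3.644%.

3.64%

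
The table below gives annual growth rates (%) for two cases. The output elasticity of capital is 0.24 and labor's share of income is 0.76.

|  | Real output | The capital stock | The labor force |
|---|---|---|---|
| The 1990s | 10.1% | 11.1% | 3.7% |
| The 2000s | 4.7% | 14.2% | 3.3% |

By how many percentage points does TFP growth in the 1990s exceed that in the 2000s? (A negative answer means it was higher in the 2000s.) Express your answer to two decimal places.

5.84 percentage points

Labor's share = 1 − 0.24 = 0.76.
The 1990s: TFP = 10.1 − 2.664 − 2.812 = 4.624%.
The 2000s: TFP = 4.7 − 3.408 − 2.508 = -1.216%.
Difference = 4.624 − (-1.216) = 5.84 pp.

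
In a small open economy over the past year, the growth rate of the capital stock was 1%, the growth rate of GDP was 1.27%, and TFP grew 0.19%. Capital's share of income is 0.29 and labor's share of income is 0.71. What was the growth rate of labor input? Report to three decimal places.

Labor's share = 1 − 0.29 = 0.71.
gY = gA + 0.29×1 + 0.71×g.
0.71×g = 1.27 − 0.19 − 0.29 = 0.79.
g = 0.79 / 0.71 = 1.11268%.

1.113%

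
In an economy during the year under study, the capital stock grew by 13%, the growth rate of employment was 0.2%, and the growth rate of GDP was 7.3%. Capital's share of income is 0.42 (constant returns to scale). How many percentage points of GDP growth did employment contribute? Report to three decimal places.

0.116 pp

Labor's share = 1 − 0.42 = 0.58.
Contribution = share × growth = 0.58 × 0.2 = 0.116 pp.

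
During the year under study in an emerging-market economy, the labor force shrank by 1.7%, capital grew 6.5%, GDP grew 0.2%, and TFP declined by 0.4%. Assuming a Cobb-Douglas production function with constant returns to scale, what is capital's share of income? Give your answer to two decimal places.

gY = gA + α·gK + (1−α)·gL, so gY − gA − gL = α(gK − gL).
0.2 + 0.4 + 1.7 = α × (6.5 − (-1.7)).
2.3 = 8.2 α, so α = 0.2805.

0.28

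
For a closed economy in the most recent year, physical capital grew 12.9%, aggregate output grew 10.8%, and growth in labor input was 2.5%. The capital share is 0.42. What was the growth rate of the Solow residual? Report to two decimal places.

Labor's share = 1 − 0.42 = 0.58.
Physical capital: 0.42 × 12.9 = 5.418 pp.
Labor input: 0.58 × 2.5 = 1.45 pp.
TFP growth = 10.8 − 6.868 = 3.932%.

3.93%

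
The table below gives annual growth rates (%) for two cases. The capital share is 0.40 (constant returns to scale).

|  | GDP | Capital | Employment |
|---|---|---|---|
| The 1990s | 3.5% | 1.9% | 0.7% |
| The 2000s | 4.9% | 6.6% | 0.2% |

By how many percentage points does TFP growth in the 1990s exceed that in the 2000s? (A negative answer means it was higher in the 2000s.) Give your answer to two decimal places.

Labor's share = 1 − 0.4 = 0.6.
The 1990s: TFP = 3.5 − 0.76 − 0.42 = 2.32%.
The 2000s: TFP = 4.9 − 2.64 − 0.12 = 2.14%.
Difference = 2.32 − (2.14) = 0.18 pp.

0.18 percentage points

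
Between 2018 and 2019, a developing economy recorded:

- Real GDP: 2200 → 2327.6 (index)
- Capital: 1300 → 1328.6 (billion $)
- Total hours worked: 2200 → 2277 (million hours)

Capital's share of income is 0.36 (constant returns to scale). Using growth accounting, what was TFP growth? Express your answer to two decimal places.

TFP growth was 2.77%.

Real GDP growth = (2327.6 − 2200) / 2200 = 5.8%.
Capital growth = (1328.6 − 1300) / 1300 = 2.2%.
Total hours worked growth = (2277 − 2200) / 2200 = 3.5%.
Labor's share = 1 − 0.36 = 0.64.
Capital: 0.36 × 2.2 = 0.792 pp.
Total hours worked: 0.64 × 3.5 = 2.24 pp.
TFP growth = 5.8 − 3.032 = 2.768%.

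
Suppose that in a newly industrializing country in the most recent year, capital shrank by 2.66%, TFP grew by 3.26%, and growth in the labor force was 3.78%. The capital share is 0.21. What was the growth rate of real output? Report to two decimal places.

Real output growth was 5.69%.

Labor's share = 1 − 0.21 = 0.79.
Capital: 0.21 × (-2.66) = -0.5586 pp.
The labor force: 0.79 × 3.78 = 2.9862 pp.
Output growth = 3.26 + 2.4276 = 5.6876%.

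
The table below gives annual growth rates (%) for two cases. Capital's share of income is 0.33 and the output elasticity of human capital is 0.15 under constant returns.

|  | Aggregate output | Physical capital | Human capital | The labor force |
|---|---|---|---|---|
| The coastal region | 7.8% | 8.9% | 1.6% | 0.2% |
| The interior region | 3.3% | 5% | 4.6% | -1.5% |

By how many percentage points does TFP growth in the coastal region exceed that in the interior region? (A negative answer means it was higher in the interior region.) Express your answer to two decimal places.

2.78 percentage points

Labor's share = 1 − 0.33 − 0.15 = 0.52.
The coastal region: TFP = 7.8 − 2.937 − 0.24 − 0.104 = 4.519%.
The interior region: TFP = 3.3 − 1.65 − 0.69 + 0.78 = 1.74%.
Difference = 4.519 − (1.74) = 2.779 pp.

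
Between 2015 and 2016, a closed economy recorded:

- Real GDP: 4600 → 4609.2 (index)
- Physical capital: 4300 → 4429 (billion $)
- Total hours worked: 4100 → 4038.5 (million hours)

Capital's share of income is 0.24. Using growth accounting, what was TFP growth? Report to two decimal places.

TFP growth was 0.62%.

Real GDP growth = (4609.2 − 4600) / 4600 = 0.2%.
Physical capital growth = (4429 − 4300) / 4300 = 3%.
Total hours worked growth = (4038.5 − 4100) / 4100 = -1.5%.
Labor's share = 1 − 0.24 = 0.76.
Physical capital: 0.24 × 3 = 0.72 pp.
Total hours worked: 0.76 × (-1.5) = -1.14 pp.
TFP growth = 0.2 + 0.42 = 0.62%.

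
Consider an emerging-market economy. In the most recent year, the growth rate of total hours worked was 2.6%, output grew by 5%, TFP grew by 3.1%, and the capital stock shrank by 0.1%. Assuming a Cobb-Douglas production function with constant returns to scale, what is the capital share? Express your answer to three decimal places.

α = 0.259

gY = gA + α·gK + (1−α)·gL, so gY − gA − gL = α(gK − gL).
5 − 3.1 − 2.6 = α × (-0.1 − 2.6).
-0.7 = -2.7 α, so α = 0.25926.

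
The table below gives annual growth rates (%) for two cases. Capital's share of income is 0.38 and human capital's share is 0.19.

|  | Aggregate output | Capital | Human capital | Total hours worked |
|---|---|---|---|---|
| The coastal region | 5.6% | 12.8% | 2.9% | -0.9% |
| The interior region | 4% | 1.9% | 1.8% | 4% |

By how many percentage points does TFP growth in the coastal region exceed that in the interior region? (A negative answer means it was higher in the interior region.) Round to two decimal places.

Labor's share = 1 − 0.38 − 0.19 = 0.43.
The coastal region: TFP = 5.6 − 4.864 − 0.551 + 0.387 = 0.572%.
The interior region: TFP = 4 − 0.722 − 0.342 − 1.72 = 1.216%.
Difference = 0.572 − (1.216) = -0.644 pp.

-0.64 percentage points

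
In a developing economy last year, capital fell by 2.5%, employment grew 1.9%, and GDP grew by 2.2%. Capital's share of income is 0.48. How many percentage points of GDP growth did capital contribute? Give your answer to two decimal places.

Contribution = share × growth = 0.48 × (-2.5) = -1.2 pp.

-1.20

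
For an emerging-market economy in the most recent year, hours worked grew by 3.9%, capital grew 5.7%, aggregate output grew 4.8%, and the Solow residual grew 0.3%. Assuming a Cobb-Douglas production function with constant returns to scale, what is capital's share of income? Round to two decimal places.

α = 0.33

gY = gA + α·gK + (1−α)·gL, so gY − gA − gL = α(gK − gL).
4.8 − 0.3 − 3.9 = α × (5.7 − 3.9).
0.6 = 1.8 α, so α = 0.3333.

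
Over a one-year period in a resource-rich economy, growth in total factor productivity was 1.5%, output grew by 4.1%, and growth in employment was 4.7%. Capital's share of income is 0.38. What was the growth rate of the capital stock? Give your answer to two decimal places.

Labor's share = 1 − 0.38 = 0.62.
gY = gA + 0.62×4.7 + 0.38×g.
0.38×g = 4.1 − 1.5 − 2.914 = -0.314.
g = -0.314 / 0.38 = -0.8263%.

-0.83%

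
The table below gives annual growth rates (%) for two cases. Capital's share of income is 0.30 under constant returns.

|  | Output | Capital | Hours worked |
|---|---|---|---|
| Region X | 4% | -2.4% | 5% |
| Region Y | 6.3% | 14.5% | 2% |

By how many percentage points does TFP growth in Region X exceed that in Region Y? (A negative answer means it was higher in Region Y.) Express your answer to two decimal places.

Labor's share = 1 − 0.3 = 0.7.
Region X: TFP = 4 + 0.72 − 3.5 = 1.22%.
Region Y: TFP = 6.3 − 4.35 − 1.4 = 0.55%.
Difference = 1.22 − (0.55) = 0.67 pp.

0.67 percentage points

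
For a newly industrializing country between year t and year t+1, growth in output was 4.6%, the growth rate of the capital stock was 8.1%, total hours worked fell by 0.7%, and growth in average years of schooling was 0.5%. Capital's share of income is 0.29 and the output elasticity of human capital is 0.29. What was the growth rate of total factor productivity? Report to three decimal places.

2.400%

Labor's share = 1 − 0.29 − 0.29 = 0.42.
The capital stock: 0.29 × 8.1 = 2.349 pp.
Average years of schooling: 0.29 × 0.5 = 0.145 pp.
Total hours worked: 0.42 × (-0.7) = -0.294 pp.
TFP growth = 4.6 − 2.2 = 2.4%.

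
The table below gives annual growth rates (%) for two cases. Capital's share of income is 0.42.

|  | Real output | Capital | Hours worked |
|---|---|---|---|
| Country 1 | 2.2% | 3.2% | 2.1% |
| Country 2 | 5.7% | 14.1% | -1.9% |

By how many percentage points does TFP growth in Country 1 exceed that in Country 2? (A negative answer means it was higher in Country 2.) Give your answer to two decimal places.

-1.24 percentage points

Labor's share = 1 − 0.42 = 0.58.
Country 1: TFP = 2.2 − 1.344 − 1.218 = -0.362%.
Country 2: TFP = 5.7 − 5.922 + 1.102 = 0.88%.
Difference = -0.362 − (0.88) = -1.242 pp.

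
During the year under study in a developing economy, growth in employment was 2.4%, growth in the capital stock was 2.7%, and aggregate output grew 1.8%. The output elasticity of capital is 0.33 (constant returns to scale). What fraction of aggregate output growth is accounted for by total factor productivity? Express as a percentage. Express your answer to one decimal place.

Labor's share = 1 − 0.33 = 0.67.
The capital stock: 0.33 × 2.7 = 0.891 pp.
Employment: 0.67 × 2.4 = 1.608 pp.
TFP growth = 1.8 − 2.499 = -0.699%.
TFP share of growth = -0.699 / 1.8 × 100 = -38.833%.

-38.8%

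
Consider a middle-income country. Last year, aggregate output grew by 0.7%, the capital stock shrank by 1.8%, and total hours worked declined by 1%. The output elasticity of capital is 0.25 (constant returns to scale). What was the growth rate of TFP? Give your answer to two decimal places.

1.90%

Labor's share = 1 − 0.25 = 0.75.
The capital stock: 0.25 × (-1.8) = -0.45 pp.
Total hours worked: 0.75 × (-1) = -0.75 pp.
TFP growth = 0.7 + 1.2 = 1.9%.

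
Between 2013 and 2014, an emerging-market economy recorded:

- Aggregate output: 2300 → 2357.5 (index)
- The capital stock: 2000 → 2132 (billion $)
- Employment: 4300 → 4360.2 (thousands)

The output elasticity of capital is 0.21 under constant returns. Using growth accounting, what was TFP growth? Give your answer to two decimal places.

0.01%

Aggregate output growth = (2357.5 − 2300) / 2300 = 2.5%.
The capital stock growth = (2132 − 2000) / 2000 = 6.6%.
Employment growth = (4360.2 − 4300) / 4300 = 1.4%.
Labor's share = 1 − 0.21 = 0.79.
The capital stock: 0.21 × 6.6 = 1.386 pp.
Employment: 0.79 × 1.4 = 1.106 pp.
TFP growth = 2.5 − 2.492 = 0.008%.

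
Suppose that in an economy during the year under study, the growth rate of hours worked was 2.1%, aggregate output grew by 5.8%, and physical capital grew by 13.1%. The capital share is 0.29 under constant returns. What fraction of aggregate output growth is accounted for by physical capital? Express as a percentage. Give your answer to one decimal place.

Physical capital contributed 0.29 × 13.1 = 3.799 pp.
Share of growth = 3.799 / 5.8 × 100 = 65.5%.

Physical capital accounted for 65.5% of growth.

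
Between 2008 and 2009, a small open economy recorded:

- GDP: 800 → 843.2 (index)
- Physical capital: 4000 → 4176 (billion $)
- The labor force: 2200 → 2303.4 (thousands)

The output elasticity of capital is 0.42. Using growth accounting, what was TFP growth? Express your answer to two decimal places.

0.83%

GDP growth = (843.2 − 800) / 800 = 5.4%.
Physical capital growth = (4176 − 4000) / 4000 = 4.4%.
The labor force growth = (2303.4 − 2200) / 2200 = 4.7%.
Labor's share = 1 − 0.42 = 0.58.
Physical capital: 0.42 × 4.4 = 1.848 pp.
The labor force: 0.58 × 4.7 = 2.726 pp.
TFP growth = 5.4 − 4.574 = 0.826%.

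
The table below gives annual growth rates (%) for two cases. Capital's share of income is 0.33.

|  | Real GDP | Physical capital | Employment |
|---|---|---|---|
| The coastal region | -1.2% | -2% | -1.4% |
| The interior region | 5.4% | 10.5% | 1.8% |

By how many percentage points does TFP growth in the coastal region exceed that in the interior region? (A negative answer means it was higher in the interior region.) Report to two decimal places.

-0.33 percentage points

Labor's share = 1 − 0.33 = 0.67.
The coastal region: TFP = -1.2 + 0.66 + 0.938 = 0.398%.
The interior region: TFP = 5.4 − 3.465 − 1.206 = 0.729%.
Difference = 0.398 − (0.729) = -0.331 pp.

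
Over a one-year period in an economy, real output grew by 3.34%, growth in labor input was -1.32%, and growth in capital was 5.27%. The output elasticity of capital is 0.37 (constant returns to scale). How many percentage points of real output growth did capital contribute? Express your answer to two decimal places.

Contribution = share × growth = 0.37 × 5.27 = 1.9499 pp.

1.95 pp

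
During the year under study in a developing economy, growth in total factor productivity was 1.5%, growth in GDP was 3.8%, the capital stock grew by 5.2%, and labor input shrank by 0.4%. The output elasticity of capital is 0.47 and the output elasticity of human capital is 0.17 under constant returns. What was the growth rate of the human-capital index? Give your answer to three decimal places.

Labor's share = 1 − 0.47 − 0.17 = 0.36.
gY = gA + 0.47×5.2 + 0.36×(-0.4) + 0.17×g.
0.17×g = 3.8 − 1.5 − 2.3 = 0.
g = 0 / 0.17 = 0%.

0.000%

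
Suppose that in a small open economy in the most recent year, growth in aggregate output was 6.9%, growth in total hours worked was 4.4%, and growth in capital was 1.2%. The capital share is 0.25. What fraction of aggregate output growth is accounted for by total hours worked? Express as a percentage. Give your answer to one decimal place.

Labor's share = 1 − 0.25 = 0.75.
Total hours worked contributed 0.75 × 4.4 = 3.3 pp.
Share of growth = 3.3 / 6.9 × 100 = 47.826%.

47.8%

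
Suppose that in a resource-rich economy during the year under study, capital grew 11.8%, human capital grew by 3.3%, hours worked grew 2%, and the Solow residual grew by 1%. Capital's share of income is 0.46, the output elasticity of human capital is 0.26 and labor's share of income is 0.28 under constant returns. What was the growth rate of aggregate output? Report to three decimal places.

Labor's share = 1 − 0.46 − 0.26 = 0.28.
Capital: 0.46 × 11.8 = 5.428 pp.
Human capital: 0.26 × 3.3 = 0.858 pp.
Hours worked: 0.28 × 2 = 0.56 pp.
Output growth = 1 + 6.846 = 7.846%.

Aggregate output growth was 7.846%.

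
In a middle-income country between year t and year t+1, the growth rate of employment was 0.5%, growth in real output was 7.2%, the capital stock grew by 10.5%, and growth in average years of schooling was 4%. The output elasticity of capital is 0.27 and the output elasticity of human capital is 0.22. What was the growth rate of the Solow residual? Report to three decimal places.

Labor's share = 1 − 0.27 − 0.22 = 0.51.
The capital stock: 0.27 × 10.5 = 2.835 pp.
Average years of schooling: 0.22 × 4 = 0.88 pp.
Employment: 0.51 × 0.5 = 0.255 pp.
TFP growth = 7.2 − 3.97 = 3.23%.

The Solow residual growth was 3.230%.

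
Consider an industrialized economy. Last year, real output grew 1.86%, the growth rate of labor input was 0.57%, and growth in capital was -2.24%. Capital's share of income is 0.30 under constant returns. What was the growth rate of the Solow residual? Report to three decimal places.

The Solow residual grew 2.133%.

Labor's share = 1 − 0.3 = 0.7.
Capital: 0.3 × (-2.24) = -0.672 pp.
Labor input: 0.7 × 0.57 = 0.399 pp.
TFP growth = 1.86 + 0.273 = 2.133%.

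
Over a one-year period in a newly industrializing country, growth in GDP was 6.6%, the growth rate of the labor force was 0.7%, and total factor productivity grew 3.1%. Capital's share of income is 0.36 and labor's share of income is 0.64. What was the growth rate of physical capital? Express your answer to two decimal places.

Labor's share = 1 − 0.36 = 0.64.
gY = gA + 0.64×0.7 + 0.36×g.
0.36×g = 6.6 − 3.1 − 0.448 = 3.052.
g = 3.052 / 0.36 = 8.4778%.

8.48%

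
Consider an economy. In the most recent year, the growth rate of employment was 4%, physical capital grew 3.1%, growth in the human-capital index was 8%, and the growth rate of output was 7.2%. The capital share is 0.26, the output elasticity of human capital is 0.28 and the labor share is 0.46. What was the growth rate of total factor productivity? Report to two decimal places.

2.31%

Labor's share = 1 − 0.26 − 0.28 = 0.46.
Physical capital: 0.26 × 3.1 = 0.806 pp.
The human-capital index: 0.28 × 8 = 2.24 pp.
Employment: 0.46 × 4 = 1.84 pp.
TFP growth = 7.2 − 4.886 = 2.314%.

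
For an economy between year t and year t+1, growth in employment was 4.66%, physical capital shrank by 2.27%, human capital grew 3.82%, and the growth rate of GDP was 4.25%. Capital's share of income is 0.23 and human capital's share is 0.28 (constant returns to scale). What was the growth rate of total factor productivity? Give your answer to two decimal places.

Labor's share = 1 − 0.23 − 0.28 = 0.49.
Physical capital: 0.23 × (-2.27) = -0.5221 pp.
Human capital: 0.28 × 3.82 = 1.0696 pp.
Employment: 0.49 × 4.66 = 2.2834 pp.
TFP growth = 4.25 − 2.8309 = 1.4191%.

Total factor productivity growth was 1.42%.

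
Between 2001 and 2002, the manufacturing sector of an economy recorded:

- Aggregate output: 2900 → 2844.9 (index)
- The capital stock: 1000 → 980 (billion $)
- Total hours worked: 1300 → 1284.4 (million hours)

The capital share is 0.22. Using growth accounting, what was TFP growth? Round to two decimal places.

-0.52%

Aggregate output growth = (2844.9 − 2900) / 2900 = -1.9%.
The capital stock growth = (980 − 1000) / 1000 = -2%.
Total hours worked growth = (1284.4 − 1300) / 1300 = -1.2%.
Labor's share = 1 − 0.22 = 0.78.
The capital stock: 0.22 × (-2) = -0.44 pp.
Total hours worked: 0.78 × (-1.2) = -0.936 pp.
TFP growth = -1.9 + 1.376 = -0.524%.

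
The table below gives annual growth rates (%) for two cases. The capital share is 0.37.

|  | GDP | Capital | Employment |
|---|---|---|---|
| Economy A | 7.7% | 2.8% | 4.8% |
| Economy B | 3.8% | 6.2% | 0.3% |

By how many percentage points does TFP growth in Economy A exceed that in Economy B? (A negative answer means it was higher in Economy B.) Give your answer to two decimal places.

2.32 percentage points

Labor's share = 1 − 0.37 = 0.63.
Economy A: TFP = 7.7 − 1.036 − 3.024 = 3.64%.
Economy B: TFP = 3.8 − 2.294 − 0.189 = 1.317%.
Difference = 3.64 − (1.317) = 2.323 pp.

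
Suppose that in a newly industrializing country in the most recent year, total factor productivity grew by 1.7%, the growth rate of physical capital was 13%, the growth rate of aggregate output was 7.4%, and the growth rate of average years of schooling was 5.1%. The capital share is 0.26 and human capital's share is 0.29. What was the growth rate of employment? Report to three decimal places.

Labor's share = 1 − 0.26 − 0.29 = 0.45.
gY = gA + 0.26×13 + 0.29×5.1 + 0.45×g.
0.45×g = 7.4 − 1.7 − 4.859 = 0.841.
g = 0.841 / 0.45 = 1.86889%.

Employment growth was 1.869%.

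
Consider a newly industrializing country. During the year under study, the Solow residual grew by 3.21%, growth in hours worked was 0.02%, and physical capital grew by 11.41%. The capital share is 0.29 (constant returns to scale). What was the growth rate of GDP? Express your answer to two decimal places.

6.53%

Labor's share = 1 − 0.29 = 0.71.
Physical capital: 0.29 × 11.41 = 3.3089 pp.
Hours worked: 0.71 × 0.02 = 0.0142 pp.
Output growth = 3.21 + 3.3231 = 6.5331%.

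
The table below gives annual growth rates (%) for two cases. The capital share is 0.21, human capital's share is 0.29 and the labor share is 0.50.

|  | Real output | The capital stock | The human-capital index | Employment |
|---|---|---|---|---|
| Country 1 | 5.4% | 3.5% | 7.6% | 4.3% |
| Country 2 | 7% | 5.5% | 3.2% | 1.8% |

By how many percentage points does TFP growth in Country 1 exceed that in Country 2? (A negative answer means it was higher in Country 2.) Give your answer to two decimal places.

-3.71 percentage points

Labor's share = 1 − 0.21 − 0.29 = 0.5.
Country 1: TFP = 5.4 − 0.735 − 2.204 − 2.15 = 0.311%.
Country 2: TFP = 7 − 1.155 − 0.928 − 0.9 = 4.017%.
Difference = 0.311 − (4.017) = -3.706 pp.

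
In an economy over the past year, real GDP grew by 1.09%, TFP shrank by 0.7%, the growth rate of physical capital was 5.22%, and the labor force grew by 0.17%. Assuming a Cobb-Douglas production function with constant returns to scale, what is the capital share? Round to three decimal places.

gY = gA + α·gK + (1−α)·gL, so gY − gA − gL = α(gK − gL).
1.09 + 0.7 − 0.17 = α × (5.22 − 0.17).
1.62 = 5.05 α, so α = 0.32079.

The capital share is 0.321.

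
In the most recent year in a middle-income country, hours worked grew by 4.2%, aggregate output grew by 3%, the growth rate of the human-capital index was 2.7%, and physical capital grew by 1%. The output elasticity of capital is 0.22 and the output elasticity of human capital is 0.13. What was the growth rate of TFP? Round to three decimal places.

-0.301%

Labor's share = 1 − 0.22 − 0.13 = 0.65.
Physical capital: 0.22 × 1 = 0.22 pp.
The human-capital index: 0.13 × 2.7 = 0.351 pp.
Hours worked: 0.65 × 4.2 = 2.73 pp.
TFP growth = 3 − 3.301 = -0.301%.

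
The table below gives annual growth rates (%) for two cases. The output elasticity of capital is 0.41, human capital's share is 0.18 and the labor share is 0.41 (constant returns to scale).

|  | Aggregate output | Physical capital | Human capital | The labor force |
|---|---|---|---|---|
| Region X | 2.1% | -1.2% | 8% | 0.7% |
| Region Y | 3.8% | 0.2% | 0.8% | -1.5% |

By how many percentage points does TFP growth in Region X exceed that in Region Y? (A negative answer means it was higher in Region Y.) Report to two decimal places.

-3.32 percentage points

Labor's share = 1 − 0.41 − 0.18 = 0.41.
Region X: TFP = 2.1 + 0.492 − 1.44 − 0.287 = 0.865%.
Region Y: TFP = 3.8 − 0.082 − 0.144 + 0.615 = 4.189%.
Difference = 0.865 − (4.189) = -3.324 pp.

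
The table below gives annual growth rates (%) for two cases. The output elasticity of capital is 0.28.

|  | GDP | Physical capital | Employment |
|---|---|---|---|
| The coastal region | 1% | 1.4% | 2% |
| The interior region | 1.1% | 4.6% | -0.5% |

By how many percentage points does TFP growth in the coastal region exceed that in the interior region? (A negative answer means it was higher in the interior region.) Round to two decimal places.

-1.00 percentage points

Labor's share = 1 − 0.28 = 0.72.
The coastal region: TFP = 1 − 0.392 − 1.44 = -0.832%.
The interior region: TFP = 1.1 − 1.288 + 0.36 = 0.172%.
Difference = -0.832 − (0.172) = -1.004 pp.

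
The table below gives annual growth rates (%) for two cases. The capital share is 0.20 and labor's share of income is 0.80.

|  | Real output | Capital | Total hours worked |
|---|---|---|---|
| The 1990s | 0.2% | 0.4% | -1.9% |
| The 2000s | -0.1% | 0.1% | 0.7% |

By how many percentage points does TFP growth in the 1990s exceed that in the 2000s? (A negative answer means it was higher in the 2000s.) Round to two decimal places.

2.32 percentage points

Labor's share = 1 − 0.2 = 0.8.
The 1990s: TFP = 0.2 − 0.08 + 1.52 = 1.64%.
The 2000s: TFP = -0.1 − 0.02 − 0.56 = -0.68%.
Difference = 1.64 − (-0.68) = 2.32 pp.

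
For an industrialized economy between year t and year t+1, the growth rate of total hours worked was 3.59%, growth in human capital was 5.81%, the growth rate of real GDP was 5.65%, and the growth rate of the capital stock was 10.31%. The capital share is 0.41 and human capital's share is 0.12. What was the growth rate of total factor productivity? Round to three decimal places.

-0.962%

Labor's share = 1 − 0.41 − 0.12 = 0.47.
The capital stock: 0.41 × 10.31 = 4.2271 pp.
Human capital: 0.12 × 5.81 = 0.6972 pp.
Total hours worked: 0.47 × 3.59 = 1.6873 pp.
TFP growth = 5.65 − 6.6116 = -0.9616%.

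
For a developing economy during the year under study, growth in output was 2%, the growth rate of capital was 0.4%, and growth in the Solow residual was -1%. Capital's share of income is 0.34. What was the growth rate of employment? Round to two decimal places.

Labor's share = 1 − 0.34 = 0.66.
gY = gA + 0.34×0.4 + 0.66×g.
0.66×g = 2 + 1 − 0.136 = 2.864.
g = 2.864 / 0.66 = 4.3394%.

4.34%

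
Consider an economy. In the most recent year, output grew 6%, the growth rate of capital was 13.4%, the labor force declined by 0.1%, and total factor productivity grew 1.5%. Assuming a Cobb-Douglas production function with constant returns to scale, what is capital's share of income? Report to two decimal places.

Capital's share of income is 0.34.

gY = gA + α·gK + (1−α)·gL, so gY − gA − gL = α(gK − gL).
6 − 1.5 + 0.1 = α × (13.4 − (-0.1)).
4.6 = 13.5 α, so α = 0.3407.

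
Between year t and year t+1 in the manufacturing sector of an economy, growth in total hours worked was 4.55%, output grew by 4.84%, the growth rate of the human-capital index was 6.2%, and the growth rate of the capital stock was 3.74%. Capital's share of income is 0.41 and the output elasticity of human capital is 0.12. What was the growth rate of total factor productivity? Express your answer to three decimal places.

Labor's share = 1 − 0.41 − 0.12 = 0.47.
The capital stock: 0.41 × 3.74 = 1.5334 pp.
The human-capital index: 0.12 × 6.2 = 0.744 pp.
Total hours worked: 0.47 × 4.55 = 2.1385 pp.
TFP growth = 4.84 − 4.4159 = 0.4241%.

0.424%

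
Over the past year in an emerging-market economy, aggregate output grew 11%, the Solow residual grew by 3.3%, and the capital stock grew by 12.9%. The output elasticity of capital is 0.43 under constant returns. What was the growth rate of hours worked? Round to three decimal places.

3.777%

Labor's share = 1 − 0.43 = 0.57.
gY = gA + 0.43×12.9 + 0.57×g.
0.57×g = 11 − 3.3 − 5.547 = 2.153.
g = 2.153 / 0.57 = 3.77719%.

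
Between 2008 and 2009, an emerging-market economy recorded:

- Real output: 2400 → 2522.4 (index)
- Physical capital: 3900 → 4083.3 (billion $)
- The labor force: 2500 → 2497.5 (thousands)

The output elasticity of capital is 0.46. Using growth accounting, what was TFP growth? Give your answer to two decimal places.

Real output growth = (2522.4 − 2400) / 2400 = 5.1%.
Physical capital growth = (4083.3 − 3900) / 3900 = 4.7%.
The labor force growth = (2497.5 − 2500) / 2500 = -0.1%.
Labor's share = 1 − 0.46 = 0.54.
Physical capital: 0.46 × 4.7 = 2.162 pp.
The labor force: 0.54 × (-0.1) = -0.054 pp.
TFP growth = 5.1 − 2.108 = 2.992%.

TFP growth was 2.99%.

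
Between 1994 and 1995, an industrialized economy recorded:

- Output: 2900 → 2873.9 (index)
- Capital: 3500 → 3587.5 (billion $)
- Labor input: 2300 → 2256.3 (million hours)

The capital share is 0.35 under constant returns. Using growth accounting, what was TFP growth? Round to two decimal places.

-0.54%

Output growth = (2873.9 − 2900) / 2900 = -0.9%.
Capital growth = (3587.5 − 3500) / 3500 = 2.5%.
Labor input growth = (2256.3 − 2300) / 2300 = -1.9%.
Labor's share = 1 − 0.35 = 0.65.
Capital: 0.35 × 2.5 = 0.875 pp.
Labor input: 0.65 × (-1.9) = -1.235 pp.
TFP growth = -0.9 + 0.36 = -0.54%.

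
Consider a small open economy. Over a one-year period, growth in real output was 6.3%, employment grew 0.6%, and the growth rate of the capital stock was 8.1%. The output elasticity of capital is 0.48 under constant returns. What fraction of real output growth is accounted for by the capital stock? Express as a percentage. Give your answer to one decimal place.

The capital stock contributed 0.48 × 8.1 = 3.888 pp.
Share of growth = 3.888 / 6.3 × 100 = 61.714%.

61.7%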